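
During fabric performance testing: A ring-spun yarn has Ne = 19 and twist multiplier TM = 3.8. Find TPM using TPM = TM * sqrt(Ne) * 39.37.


Formula: TPM = TM * sqrt(Ne) * 39.37
Step 1: sqrt(Ne) = sqrt(19) = 4.3589
Step 2: TM * sqrt(Ne) = 3.8 * 4.3589 = 16.5638
Step 3: TPM = 16.5638 * 39.37 = 652 twists/m

652 twists/m


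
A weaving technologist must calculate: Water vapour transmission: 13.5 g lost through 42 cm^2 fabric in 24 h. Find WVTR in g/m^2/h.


Formula: WVTR = mass_loss / (area * time)
Step 1: Convert area: 42 cm^2 = 0.0042 m^2
Step 2: WVTR = 13.5 g / (0.0042 m^2 * 24 h)
Step 3: WVTR = 13.5 / 0.1008 = 133.9 g/m^2/h

133.9 g/m^2/h


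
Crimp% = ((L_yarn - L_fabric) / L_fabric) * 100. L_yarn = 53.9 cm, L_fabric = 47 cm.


Formula: Crimp% = ((L_yarn - L_fabric) / L_fabric) * 100
Step 1: Extension = 53.9 - 47 = 6.9 cm
Step 2: Crimp% = (6.9 / 47) * 100
Step 3: Crimp% = 0.146809 * 100 = 14.6809% ≈ 14.7%

14.7%


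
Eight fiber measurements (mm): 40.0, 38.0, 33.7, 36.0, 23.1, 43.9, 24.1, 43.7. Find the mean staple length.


Formula: Mean = sum of lengths / count
Sum = 40.0 + 38.0 + 33.7 + 36.0 + 23.1 + 43.9 + 24.1 + 43.7
Sum = 282.5 mm
Mean = 282.5 / 8 = 35.31 mm

35.31 mm


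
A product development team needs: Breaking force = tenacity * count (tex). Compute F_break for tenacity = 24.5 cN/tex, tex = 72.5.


Formula: Breaking force = Tenacity * Linear density
F = 24.5 cN/tex * 72.5 tex
F = 1776.25 cN

1776.25 cN


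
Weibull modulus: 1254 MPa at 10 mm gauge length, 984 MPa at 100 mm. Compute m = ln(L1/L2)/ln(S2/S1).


Formula: m = ln(L1/L2) / ln(S2/S1)
Step 1: ln(L1/L2) = ln(10/100) = -2.30259
Step 2: S2/S1 = 984/1254 = 0.78469
Step 3: ln(S2/S1) = ln(0.78469) = -0.24247
Step 4: m = -2.30259 / -0.24247 = 9.50

9.50 (Weibull m)


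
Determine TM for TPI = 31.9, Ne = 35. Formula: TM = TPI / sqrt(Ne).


Formula: TM = TPI / sqrt(Ne)
Step 1: sqrt(Ne) = sqrt(35) = 5.9161
Step 2: TM = 31.9 / 5.9161 = 5.39

5.39 TM


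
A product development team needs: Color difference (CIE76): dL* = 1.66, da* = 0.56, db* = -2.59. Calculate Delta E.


Formula: Delta E = sqrt(dL*^2 + da*^2 + db*^2)
Step 1: dL*^2 = 1.66^2 = 2.7556
Step 2: da*^2 = 0.56^2 = 0.3136
Step 3: db*^2 = (-2.59)^2 = 6.7081
Step 4: Sum = 2.7556 + 0.3136 + 6.7081 = 9.7773
Step 5: Delta E = sqrt(9.7773) = 3.13

3.13 Delta E


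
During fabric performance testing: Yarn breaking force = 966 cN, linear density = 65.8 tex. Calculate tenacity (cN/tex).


Formula: Tenacity = Breaking force / Linear density
Tenacity = 966 cN / 65.8 tex
Tenacity = 14.68 cN/tex

14.68 cN/tex


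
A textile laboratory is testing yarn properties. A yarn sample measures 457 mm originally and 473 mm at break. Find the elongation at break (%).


Formula: Elongation (%) = ((L_break - L0) / L0) * 100
Step 1: Extension = 473 - 457 = 16 mm
Step 2: Elongation = (16 / 457) * 100
Step 3: Elongation = 0.035011 * 100 = 3.5011% ≈ 3.5%

3.5%


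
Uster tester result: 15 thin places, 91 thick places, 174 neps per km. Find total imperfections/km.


Formula: Total = thin places + thick places + neps
Total = 15 + 91 + 174
Total = 280 imperfections/km

280 imperfections/km


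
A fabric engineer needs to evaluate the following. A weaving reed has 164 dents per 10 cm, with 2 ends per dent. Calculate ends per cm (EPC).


Formula: EPC = (dents per 10 cm * ends per dent) / 10
Step 1: Total ends per 10 cm = 164 * 2 = 328
Step 2: EPC = 328 / 10 = 32.8 ends/cm

32.8 ends/cm


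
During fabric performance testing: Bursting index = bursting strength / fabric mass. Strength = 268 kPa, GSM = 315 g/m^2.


Formula: Bursting Index = Bursting Strength / Fabric GSM
BI = 268 kPa / 315 g/m^2
BI = 0.851 kPa/(g/m^2)

0.851 kPa/(g/m^2)


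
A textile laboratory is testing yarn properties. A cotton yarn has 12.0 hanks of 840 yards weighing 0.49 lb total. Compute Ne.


Formula: Ne = hanks / mass_lb
Substituting: Ne = 12.0 / 0.49
Ne = 24.5

24.5 Ne


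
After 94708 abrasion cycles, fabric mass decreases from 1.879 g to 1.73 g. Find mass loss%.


Formula: Mass loss% = ((m_before - m_after) / m_before) * 100
Step 1: Mass loss = 1.879 - 1.73 = 0.149 g
Step 2: Ratio = 0.149 / 1.879 = 0.0792975
Step 3: Mass loss% = 0.0792975 * 100 = 7.92975% ≈ 7.93%

7.93%


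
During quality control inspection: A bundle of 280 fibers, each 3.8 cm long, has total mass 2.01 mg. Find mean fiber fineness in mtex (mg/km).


Formula: fineness (mtex) = mass (mg) / total length (km) = (mass_mg / total_length_m) * 1000
Step 1: Convert fiber length: 3.8 cm = 0.038 m
Step 2: Total fiber length = 280 * 0.038 = 10.64 m
Step 3: Linear density = 2.01 mg / 10.64 m = 0.1889 mg/m
Step 4: fineness = 0.1889 * 1000 = 188.9 mtex

188.9 mtex


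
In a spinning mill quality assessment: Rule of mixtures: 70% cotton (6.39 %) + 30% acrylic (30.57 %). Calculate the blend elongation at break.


Formula: Blend property = (fraction_A * property_A) + (fraction_B * property_B)
Step 1: Contribution A = 70/100 * 6.39 % = 4.473 %
Step 2: Contribution B = 30/100 * 30.57 % = 9.171 %
Step 3: Blend elongation at break = 4.473 + 9.171 = 13.644 %

13.644 %


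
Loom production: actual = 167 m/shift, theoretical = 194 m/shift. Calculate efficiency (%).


Formula: Efficiency% = (Actual output / Theoretical output) * 100
Efficiency% = (167 / 194) * 100
Efficiency% = 0.860825 * 100 = 86.0825% ≈ 86.1%

86.1%


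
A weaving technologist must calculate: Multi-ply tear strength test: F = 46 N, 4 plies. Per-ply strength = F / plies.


Formula: Per-ply strength = Total force / Number of plies
Per-ply = 46 N / 4
Per-ply = 11.5 N

11.5 N


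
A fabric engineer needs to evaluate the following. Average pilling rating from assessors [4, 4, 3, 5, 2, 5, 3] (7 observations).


Formula: Mean = sum / count
Sum = 4 + 4 + 3 + 5 + 2 + 5 + 3 = 26
Mean = 26 / 7 = 3.7

3.7


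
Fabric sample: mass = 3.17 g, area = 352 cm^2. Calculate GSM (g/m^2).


Formula: GSM = mass_g / area_m2
Step 1: Convert area: 352 cm^2 = 352 / 10000 = 0.0352 m^2
Step 2: GSM = 3.17 g / 0.0352 m^2 = 90.1 g/m^2

90.1 g/m^2


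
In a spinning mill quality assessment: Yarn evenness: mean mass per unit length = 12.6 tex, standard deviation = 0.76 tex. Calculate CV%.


Formula: CV% = (standard deviation / mean) * 100
Step 1: Ratio = 0.76 / 12.6 = 0.060317
Step 2: CV% = 0.060317 * 100 = 6.0317% ≈ 6.0%

6.0%


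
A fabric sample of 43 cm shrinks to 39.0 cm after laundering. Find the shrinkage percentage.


Formula: Shrinkage% = ((L_before - L_after) / L_before) * 100
Step 1: Shrinkage = 43 - 39.0 = 4.0 cm
Step 2: Shrinkage% = (4.0 / 43) * 100
Step 3: Shrinkage% = 0.093023 * 100 = 9.3023% ≈ 9.3%

9.3%


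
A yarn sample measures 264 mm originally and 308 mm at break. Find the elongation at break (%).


Formula: Elongation (%) = ((L_break - L0) / L0) * 100
Step 1: Extension = 308 - 264 = 44 mm
Step 2: Elongation = (44 / 264) * 100
Step 3: Elongation = 0.166667 * 100 = 16.6667% ≈ 16.7%

16.7%


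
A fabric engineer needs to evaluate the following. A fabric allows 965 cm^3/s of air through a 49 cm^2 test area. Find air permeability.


Formula: Air Permeability = Airflow / Test Area
AP = 965 cm^3/s / 49 cm^2
AP = 19.7 cm^3/s/cm^2

19.7 cm^3/s/cm^2


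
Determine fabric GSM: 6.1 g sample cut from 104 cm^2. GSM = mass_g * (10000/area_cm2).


Formula: GSM = mass_g / area_m2
Step 1: Convert area: 104 cm^2 = 104 / 10000 = 0.0104 m^2
Step 2: GSM = 6.1 g / 0.0104 m^2 = 586.5 g/m^2

586.5 g/m^2


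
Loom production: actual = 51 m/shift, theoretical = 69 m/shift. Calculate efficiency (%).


Formula: Efficiency% = (Actual output / Theoretical output) * 100
Efficiency% = (51 / 69) * 100
Efficiency% = 0.73913 * 100 = 73.913% ≈ 73.9%

73.9%


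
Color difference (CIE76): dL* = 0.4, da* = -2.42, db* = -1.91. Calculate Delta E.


Formula: Delta E = sqrt(dL*^2 + da*^2 + db*^2)
Step 1: dL*^2 = 0.4^2 = 0.16
Step 2: da*^2 = (-2.42)^2 = 5.8564
Step 3: db*^2 = (-1.91)^2 = 3.6481
Step 4: Sum = 0.16 + 5.8564 + 3.6481 = 9.6645
Step 5: Delta E = sqrt(9.6645) = 3.11

3.11 Delta E


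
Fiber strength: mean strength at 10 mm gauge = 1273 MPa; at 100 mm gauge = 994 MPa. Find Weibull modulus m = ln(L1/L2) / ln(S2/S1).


Formula: m = ln(L1/L2) / ln(S2/S1)
Step 1: ln(L1/L2) = ln(10/100) = -2.30259
Step 2: S2/S1 = 994/1273 = 0.78083
Step 3: ln(S2/S1) = ln(0.78083) = -0.24740
Step 4: m = -2.30259 / -0.24740 = 9.31

9.31 (Weibull m)


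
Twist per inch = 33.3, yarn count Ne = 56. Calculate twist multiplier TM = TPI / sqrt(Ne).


Formula: TM = TPI / sqrt(Ne)
Step 1: sqrt(Ne) = sqrt(56) = 7.4833
Step 2: TM = 33.3 / 7.4833 = 4.45

4.45 TM


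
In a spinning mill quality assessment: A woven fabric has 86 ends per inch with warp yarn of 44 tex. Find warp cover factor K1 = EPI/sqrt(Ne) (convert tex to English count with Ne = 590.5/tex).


Formula: K1 = EPI / sqrt(Ne), with Ne = 590.5 / tex_warp
Step 1: Ne = 590.5 / 44 = 13.42
Step 2: sqrt(Ne) = sqrt(13.42) = 3.6633
Step 3: K1 = 86 / 3.6633 = 23.5

23.5


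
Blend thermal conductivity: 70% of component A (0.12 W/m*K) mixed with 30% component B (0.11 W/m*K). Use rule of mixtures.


Formula: Blend property = (fraction_A * property_A) + (fraction_B * property_B)
Step 1: Contribution A = 70/100 * 0.12 W/m*K = 0.084 W/m*K
Step 2: Contribution B = 30/100 * 0.11 W/m*K = 0.033 W/m*K
Step 3: Blend thermal conductivity = 0.084 + 0.033 = 0.117 W/m*K

0.117 W/m*K


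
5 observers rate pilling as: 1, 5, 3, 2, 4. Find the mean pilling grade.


Formula: Mean = sum / count
Sum = 1 + 5 + 3 + 2 + 4 = 15
Mean = 15 / 5 = 3.0

3.0


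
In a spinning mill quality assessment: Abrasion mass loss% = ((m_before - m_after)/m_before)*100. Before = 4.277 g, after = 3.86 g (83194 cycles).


Formula: Mass loss% = ((m_before - m_after) / m_before) * 100
Step 1: Mass loss = 4.277 - 3.86 = 0.417 g
Step 2: Ratio = 0.417 / 4.277 = 0.0974982
Step 3: Mass loss% = 0.0974982 * 100 = 9.74982% ≈ 9.75%

9.75%


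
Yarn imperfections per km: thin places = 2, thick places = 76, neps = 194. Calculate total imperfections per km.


Formula: Total = thin places + thick places + neps
Total = 2 + 76 + 194
Total = 272 imperfections/km

272 imperfections/km


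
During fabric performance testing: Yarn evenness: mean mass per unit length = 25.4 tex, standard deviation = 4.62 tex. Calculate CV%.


Formula: CV% = (standard deviation / mean) * 100
Step 1: Ratio = 4.62 / 25.4 = 0.18189
Step 2: CV% = 0.18189 * 100 = 18.189% ≈ 18.2%

18.2%


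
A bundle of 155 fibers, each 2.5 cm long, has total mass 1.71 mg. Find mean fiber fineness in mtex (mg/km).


Formula: fineness (mtex) = mass (mg) / total length (km) = (mass_mg / total_length_m) * 1000
Step 1: Convert fiber length: 2.5 cm = 0.025 m
Step 2: Total fiber length = 155 * 0.025 = 3.875 m
Step 3: Linear density = 1.71 mg / 3.875 m = 0.4413 mg/m
Step 4: fineness = 0.4413 * 1000 = 441.3 mtex

441.3 mtex


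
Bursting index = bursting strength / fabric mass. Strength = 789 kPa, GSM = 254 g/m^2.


Formula: Bursting Index = Bursting Strength / Fabric GSM
BI = 789 kPa / 254 g/m^2
BI = 3.106 kPa/(g/m^2)

3.106 kPa/(g/m^2)


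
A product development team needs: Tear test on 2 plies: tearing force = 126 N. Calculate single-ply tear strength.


Formula: Per-ply strength = Total force / Number of plies
Per-ply = 126 N / 2
Per-ply = 63 N

63 N


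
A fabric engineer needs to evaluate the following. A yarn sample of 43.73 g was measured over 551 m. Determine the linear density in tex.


Formula: Tex = (mass_g / length_m) * 1000
Substituting: Tex = (43.73 / 551) * 1000
Intermediate: 43.73 / 551 = 0.07936479 g/m
Tex = 0.07936479 * 1000 = 79.36 tex

79.36 tex


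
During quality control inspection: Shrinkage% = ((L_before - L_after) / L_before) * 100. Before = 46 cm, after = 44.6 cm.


Formula: Shrinkage% = ((L_before - L_after) / L_before) * 100
Step 1: Shrinkage = 46 - 44.6 = 1.4 cm
Step 2: Shrinkage% = (1.4 / 46) * 100
Step 3: Shrinkage% = 0.030435 * 100 = 3.0435% ≈ 3.0%

3.0%


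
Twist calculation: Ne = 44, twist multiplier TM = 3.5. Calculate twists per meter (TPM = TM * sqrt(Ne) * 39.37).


Formula: TPM = TM * sqrt(Ne) * 39.37
Step 1: sqrt(Ne) = sqrt(44) = 6.6332
Step 2: TM * sqrt(Ne) = 3.5 * 6.6332 = 23.2162
Step 3: TPM = 23.2162 * 39.37 = 914 twists/m

914 twists/m


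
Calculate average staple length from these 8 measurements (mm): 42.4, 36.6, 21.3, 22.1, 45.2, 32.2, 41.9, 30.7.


Formula: Mean = sum of lengths / count
Sum = 42.4 + 36.6 + 21.3 + 22.1 + 45.2 + 32.2 + 41.9 + 30.7
Sum = 272.4 mm
Mean = 272.4 / 8 = 34.05 mm

34.05 mm


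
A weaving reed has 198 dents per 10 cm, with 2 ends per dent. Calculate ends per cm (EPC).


Formula: EPC = (dents per 10 cm * ends per dent) / 10
Step 1: Total ends per 10 cm = 198 * 2 = 396
Step 2: EPC = 396 / 10 = 39.6 ends/cm

39.6 ends/cm


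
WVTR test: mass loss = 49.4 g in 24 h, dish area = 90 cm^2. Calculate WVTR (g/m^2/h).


Formula: WVTR = mass_loss / (area * time)
Step 1: Convert area: 90 cm^2 = 0.009 m^2
Step 2: WVTR = 49.4 g / (0.009 m^2 * 24 h)
Step 3: WVTR = 49.4 / 0.216 = 228.7 g/m^2/h

228.7 g/m^2/h


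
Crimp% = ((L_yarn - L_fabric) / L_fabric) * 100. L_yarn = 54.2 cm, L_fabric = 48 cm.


Formula: Crimp% = ((L_yarn - L_fabric) / L_fabric) * 100
Step 1: Extension = 54.2 - 48 = 6.2 cm
Step 2: Crimp% = (6.2 / 48) * 100
Step 3: Crimp% = 0.129167 * 100 = 12.9167% ≈ 12.9%

12.9%


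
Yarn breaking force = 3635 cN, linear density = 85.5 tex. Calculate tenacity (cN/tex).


Formula: Tenacity = Breaking force / Linear density
Tenacity = 3635 cN / 85.5 tex
Tenacity = 42.51 cN/tex

42.51 cN/tex


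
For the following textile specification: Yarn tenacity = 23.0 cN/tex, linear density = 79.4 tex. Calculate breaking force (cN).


Formula: Breaking force = Tenacity * Linear density
F = 23.0 cN/tex * 79.4 tex
F = 1826.20 cN

1826.20 cN


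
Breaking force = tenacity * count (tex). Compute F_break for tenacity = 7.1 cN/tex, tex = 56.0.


Formula: Breaking force = Tenacity * Linear density
F = 7.1 cN/tex * 56.0 tex
F = 397.60 cN

397.60 cN


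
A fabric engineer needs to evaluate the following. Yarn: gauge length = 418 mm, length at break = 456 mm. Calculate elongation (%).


Formula: Elongation (%) = ((L_break - L0) / L0) * 100
Step 1: Extension = 456 - 418 = 38 mm
Step 2: Elongation = (38 / 418) * 100
Step 3: Elongation = 0.090909 * 100 = 9.0909% ≈ 9.1%

9.1%


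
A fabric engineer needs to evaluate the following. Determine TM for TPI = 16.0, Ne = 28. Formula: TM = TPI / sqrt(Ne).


Formula: TM = TPI / sqrt(Ne)
Step 1: sqrt(Ne) = sqrt(28) = 5.2915
Step 2: TM = 16.0 / 5.2915 = 3.02

3.02 TM


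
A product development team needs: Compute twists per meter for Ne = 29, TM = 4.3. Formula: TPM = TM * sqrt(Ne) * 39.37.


Formula: TPM = TM * sqrt(Ne) * 39.37
Step 1: sqrt(Ne) = sqrt(29) = 5.3852
Step 2: TM * sqrt(Ne) = 4.3 * 5.3852 = 23.1564
Step 3: TPM = 23.1564 * 39.37 = 912 twists/m

912 twists/m


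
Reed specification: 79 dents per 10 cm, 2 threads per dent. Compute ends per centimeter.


Formula: EPC = (dents per 10 cm * ends per dent) / 10
Step 1: Total ends per 10 cm = 79 * 2 = 158
Step 2: EPC = 158 / 10 = 15.8 ends/cm

15.8 ends/cm


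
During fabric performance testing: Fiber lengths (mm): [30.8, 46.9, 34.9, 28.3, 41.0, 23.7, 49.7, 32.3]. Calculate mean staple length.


Formula: Mean = sum of lengths / count
Sum = 30.8 + 46.9 + 34.9 + 28.3 + 41.0 + 23.7 + 49.7 + 32.3
Sum = 287.6 mm
Mean = 287.6 / 8 = 35.95 mm

35.95 mm


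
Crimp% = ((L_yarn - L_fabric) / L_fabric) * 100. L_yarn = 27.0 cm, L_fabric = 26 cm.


Formula: Crimp% = ((L_yarn - L_fabric) / L_fabric) * 100
Step 1: Extension = 27.0 - 26 = 1.0 cm
Step 2: Crimp% = (1.0 / 26) * 100
Step 3: Crimp% = 0.038462 * 100 = 3.8462% ≈ 3.8%

3.8%


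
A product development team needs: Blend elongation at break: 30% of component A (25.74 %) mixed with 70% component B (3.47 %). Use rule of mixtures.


Formula: Blend property = (fraction_A * property_A) + (fraction_B * property_B)
Step 1: Contribution A = 30/100 * 25.74 % = 7.722 %
Step 2: Contribution B = 70/100 * 3.47 % = 2.429 %
Step 3: Blend elongation at break = 7.722 + 2.429 = 10.151 %

10.151 %


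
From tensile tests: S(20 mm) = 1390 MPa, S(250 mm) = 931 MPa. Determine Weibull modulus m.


Formula: m = ln(L1/L2) / ln(S2/S1)
Step 1: ln(L1/L2) = ln(20/250) = -2.52573
Step 2: S2/S1 = 931/1390 = 0.66978
Step 3: ln(S2/S1) = ln(0.66978) = -0.40081
Step 4: m = -2.52573 / -0.40081 = 6.30

6.30 (Weibull m)


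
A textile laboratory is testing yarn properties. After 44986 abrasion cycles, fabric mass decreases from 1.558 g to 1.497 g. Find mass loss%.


Formula: Mass loss% = ((m_before - m_after) / m_before) * 100
Step 1: Mass loss = 1.558 - 1.497 = 0.061 g
Step 2: Ratio = 0.061 / 1.558 = 0.0391528
Step 3: Mass loss% = 0.0391528 * 100 = 3.91528% ≈ 3.92%

3.92%


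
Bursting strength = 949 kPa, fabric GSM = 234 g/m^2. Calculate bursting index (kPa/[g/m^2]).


Formula: Bursting Index = Bursting Strength / Fabric GSM
BI = 949 kPa / 234 g/m^2
BI = 4.056 kPa/(g/m^2)

4.056 kPa/(g/m^2)


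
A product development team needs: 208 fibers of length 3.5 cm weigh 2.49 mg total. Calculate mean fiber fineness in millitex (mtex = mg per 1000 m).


Formula: fineness (mtex) = mass (mg) / total length (km) = (mass_mg / total_length_m) * 1000
Step 1: Convert fiber length: 3.5 cm = 0.035 m
Step 2: Total fiber length = 208 * 0.035 = 7.28 m
Step 3: Linear density = 2.49 mg / 7.28 m = 0.3420 mg/m
Step 4: fineness = 0.3420 * 1000 = 342.0 mtex

342.0 mtex


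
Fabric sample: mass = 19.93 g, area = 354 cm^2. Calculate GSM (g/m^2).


Formula: GSM = mass_g / area_m2
Step 1: Convert area: 354 cm^2 = 354 / 10000 = 0.0354 m^2
Step 2: GSM = 19.93 g / 0.0354 m^2 = 563.0 g/m^2

563.0 g/m^2


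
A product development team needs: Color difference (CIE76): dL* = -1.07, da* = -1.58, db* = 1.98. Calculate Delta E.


Formula: Delta E = sqrt(dL*^2 + da*^2 + db*^2)
Step 1: dL*^2 = (-1.07)^2 = 1.1449
Step 2: da*^2 = (-1.58)^2 = 2.4964
Step 3: db*^2 = 1.98^2 = 3.9204
Step 4: Sum = 1.1449 + 2.4964 + 3.9204 = 7.5617
Step 5: Delta E = sqrt(7.5617) = 2.75

2.75 Delta E


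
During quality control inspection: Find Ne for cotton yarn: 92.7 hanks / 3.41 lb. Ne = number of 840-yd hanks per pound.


Formula: Ne = hanks / mass_lb
Substituting: Ne = 92.7 / 3.41
Ne = 27.2

27.2 Ne


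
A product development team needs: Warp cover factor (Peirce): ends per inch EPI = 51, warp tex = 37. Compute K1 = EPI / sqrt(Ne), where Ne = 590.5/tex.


Formula: K1 = EPI / sqrt(Ne), with Ne = 590.5 / tex_warp
Step 1: Ne = 590.5 / 37 = 15.959
Step 2: sqrt(Ne) = sqrt(15.959) = 3.9949
Step 3: K1 = 51 / 3.9949 = 12.8

12.8


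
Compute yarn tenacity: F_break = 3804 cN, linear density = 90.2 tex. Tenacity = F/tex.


Formula: Tenacity = Breaking force / Linear density
Tenacity = 3804 cN / 90.2 tex
Tenacity = 42.17 cN/tex

42.17 cN/tex


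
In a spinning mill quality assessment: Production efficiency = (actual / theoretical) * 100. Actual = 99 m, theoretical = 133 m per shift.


Formula: Efficiency% = (Actual output / Theoretical output) * 100
Efficiency% = (99 / 133) * 100
Efficiency% = 0.744361 * 100 = 74.4361% ≈ 74.4%

74.4%


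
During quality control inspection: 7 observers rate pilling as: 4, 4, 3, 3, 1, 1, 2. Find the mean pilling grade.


Formula: Mean = sum / count
Sum = 4 + 4 + 3 + 3 + 1 + 1 + 2 = 18
Mean = 18 / 7 = 2.6

2.6


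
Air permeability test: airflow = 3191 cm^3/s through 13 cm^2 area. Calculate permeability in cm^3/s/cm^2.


Formula: Air Permeability = Airflow / Test Area
AP = 3191 cm^3/s / 13 cm^2
AP = 245.5 cm^3/s/cm^2

245.5 cm^3/s/cm^2


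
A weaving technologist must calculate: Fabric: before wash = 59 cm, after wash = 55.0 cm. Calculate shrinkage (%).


Formula: Shrinkage% = ((L_before - L_after) / L_before) * 100
Step 1: Shrinkage = 59 - 55.0 = 4.0 cm
Step 2: Shrinkage% = (4.0 / 59) * 100
Step 3: Shrinkage% = 0.067797 * 100 = 6.7797% ≈ 6.8%

6.8%


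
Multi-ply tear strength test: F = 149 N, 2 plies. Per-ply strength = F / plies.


Formula: Per-ply strength = Total force / Number of plies
Per-ply = 149 N / 2
Per-ply = 74.5 N

74.5 N


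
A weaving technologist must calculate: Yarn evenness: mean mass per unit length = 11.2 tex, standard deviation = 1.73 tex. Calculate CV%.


Formula: CV% = (standard deviation / mean) * 100
Step 1: Ratio = 1.73 / 11.2 = 0.154464
Step 2: CV% = 0.154464 * 100 = 15.4464% ≈ 15.4%

15.4%


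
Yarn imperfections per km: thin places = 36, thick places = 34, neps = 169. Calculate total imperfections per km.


Formula: Total = thin places + thick places + neps
Total = 36 + 34 + 169
Total = 239 imperfections/km

239 imperfections/km


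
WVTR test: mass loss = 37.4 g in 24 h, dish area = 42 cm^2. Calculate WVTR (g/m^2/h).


Formula: WVTR = mass_loss / (area * time)
Step 1: Convert area: 42 cm^2 = 0.0042 m^2
Step 2: WVTR = 37.4 g / (0.0042 m^2 * 24 h)
Step 3: WVTR = 37.4 / 0.1008 = 371.0 g/m^2/h

371.0 g/m^2/h


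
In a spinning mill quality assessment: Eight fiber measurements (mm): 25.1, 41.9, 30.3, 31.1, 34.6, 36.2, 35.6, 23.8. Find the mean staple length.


Formula: Mean = sum of lengths / count
Sum = 25.1 + 41.9 + 30.3 + 31.1 + 34.6 + 36.2 + 35.6 + 23.8
Sum = 258.6 mm
Mean = 258.6 / 8 = 32.33 mm

32.33 mm


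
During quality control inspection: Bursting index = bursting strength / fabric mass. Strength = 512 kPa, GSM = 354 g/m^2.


Formula: Bursting Index = Bursting Strength / Fabric GSM
BI = 512 kPa / 354 g/m^2
BI = 1.446 kPa/(g/m^2)

1.446 kPa/(g/m^2)


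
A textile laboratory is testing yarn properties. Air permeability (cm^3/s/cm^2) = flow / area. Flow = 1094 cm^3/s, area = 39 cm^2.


Formula: Air Permeability = Airflow / Test Area
AP = 1094 cm^3/s / 39 cm^2
AP = 28.1 cm^3/s/cm^2

28.1 cm^3/s/cm^2


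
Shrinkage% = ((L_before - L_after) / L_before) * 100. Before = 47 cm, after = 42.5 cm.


Formula: Shrinkage% = ((L_before - L_after) / L_before) * 100
Step 1: Shrinkage = 47 - 42.5 = 4.5 cm
Step 2: Shrinkage% = (4.5 / 47) * 100
Step 3: Shrinkage% = 0.095745 * 100 = 9.5745% ≈ 9.6%

9.6%


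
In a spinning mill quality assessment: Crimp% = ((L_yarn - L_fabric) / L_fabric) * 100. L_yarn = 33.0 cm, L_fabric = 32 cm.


Formula: Crimp% = ((L_yarn - L_fabric) / L_fabric) * 100
Step 1: Extension = 33.0 - 32 = 1.0 cm
Step 2: Crimp% = (1.0 / 32) * 100
Step 3: Crimp% = 0.03125 * 100 = 3.125% ≈ 3.1%

3.1%


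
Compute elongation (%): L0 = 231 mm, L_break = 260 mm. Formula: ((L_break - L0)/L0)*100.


Formula: Elongation (%) = ((L_break - L0) / L0) * 100
Step 1: Extension = 260 - 231 = 29 mm
Step 2: Elongation = (29 / 231) * 100
Step 3: Elongation = 0.125541 * 100 = 12.5541% ≈ 12.6%

12.6%


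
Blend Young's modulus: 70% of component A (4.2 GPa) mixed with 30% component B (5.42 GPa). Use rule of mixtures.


Formula: Blend property = (fraction_A * property_A) + (fraction_B * property_B)
Step 1: Contribution A = 70/100 * 4.2 GPa = 2.94 GPa
Step 2: Contribution B = 30/100 * 5.42 GPa = 1.626 GPa
Step 3: Blend Young's modulus = 2.94 + 1.626 = 4.566 GPa

4.566 GPa


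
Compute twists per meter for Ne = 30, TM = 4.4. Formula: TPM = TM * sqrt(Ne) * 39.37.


Formula: TPM = TM * sqrt(Ne) * 39.37
Step 1: sqrt(Ne) = sqrt(30) = 5.4772
Step 2: TM * sqrt(Ne) = 4.4 * 5.4772 = 24.0997
Step 3: TPM = 24.0997 * 39.37 = 949 twists/m

949 twists/m


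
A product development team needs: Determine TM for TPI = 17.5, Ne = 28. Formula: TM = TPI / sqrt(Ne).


Formula: TM = TPI / sqrt(Ne)
Step 1: sqrt(Ne) = sqrt(28) = 5.2915
Step 2: TM = 17.5 / 5.2915 = 3.31

3.31 TM


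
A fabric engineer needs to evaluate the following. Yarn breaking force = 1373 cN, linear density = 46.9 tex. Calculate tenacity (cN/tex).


Formula: Tenacity = Breaking force / Linear density
Tenacity = 1373 cN / 46.9 tex
Tenacity = 29.28 cN/tex

29.28 cN/tex


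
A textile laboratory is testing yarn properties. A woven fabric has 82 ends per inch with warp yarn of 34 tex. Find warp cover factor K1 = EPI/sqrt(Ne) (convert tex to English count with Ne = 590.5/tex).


Formula: K1 = EPI / sqrt(Ne), with Ne = 590.5 / tex_warp
Step 1: Ne = 590.5 / 34 = 17.368
Step 2: sqrt(Ne) = sqrt(17.368) = 4.1675
Step 3: K1 = 82 / 4.1675 = 19.7

19.7


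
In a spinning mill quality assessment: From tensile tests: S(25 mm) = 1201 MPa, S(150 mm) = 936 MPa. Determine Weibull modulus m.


Formula: m = ln(L1/L2) / ln(S2/S1)
Step 1: ln(L1/L2) = ln(25/150) = -1.79176
Step 2: S2/S1 = 936/1201 = 0.77935
Step 3: ln(S2/S1) = ln(0.77935) = -0.24930
Step 4: m = -1.79176 / -0.24930 = 7.19

7.19 (Weibull m)


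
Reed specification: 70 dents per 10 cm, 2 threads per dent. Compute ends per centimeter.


Formula: EPC = (dents per 10 cm * ends per dent) / 10
Step 1: Total ends per 10 cm = 70 * 2 = 140
Step 2: EPC = 140 / 10 = 14.0 ends/cm

14.0 ends/cm


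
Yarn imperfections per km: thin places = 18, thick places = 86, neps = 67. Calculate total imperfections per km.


Formula: Total = thin places + thick places + neps
Total = 18 + 86 + 67
Total = 171 imperfections/km

171 imperfections/km


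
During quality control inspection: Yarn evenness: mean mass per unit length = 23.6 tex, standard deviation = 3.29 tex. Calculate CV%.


Formula: CV% = (standard deviation / mean) * 100
Step 1: Ratio = 3.29 / 23.6 = 0.139407
Step 2: CV% = 0.139407 * 100 = 13.9407% ≈ 13.9%

13.9%


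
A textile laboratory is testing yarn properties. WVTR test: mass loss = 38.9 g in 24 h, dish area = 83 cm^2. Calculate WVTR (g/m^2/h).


Formula: WVTR = mass_loss / (area * time)
Step 1: Convert area: 83 cm^2 = 0.0083 m^2
Step 2: WVTR = 38.9 g / (0.0083 m^2 * 24 h)
Step 3: WVTR = 38.9 / 0.1992 = 195.3 g/m^2/h

195.3 g/m^2/h


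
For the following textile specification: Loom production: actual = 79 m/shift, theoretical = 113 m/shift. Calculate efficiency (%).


Formula: Efficiency% = (Actual output / Theoretical output) * 100
Efficiency% = (79 / 113) * 100
Efficiency% = 0.699115 * 100 = 69.9115% ≈ 69.9%

69.9%


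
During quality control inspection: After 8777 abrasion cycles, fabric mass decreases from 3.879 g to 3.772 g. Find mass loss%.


Formula: Mass loss% = ((m_before - m_after) / m_before) * 100
Step 1: Mass loss = 3.879 - 3.772 = 0.107 g
Step 2: Ratio = 0.107 / 3.879 = 0.0275844
Step 3: Mass loss% = 0.0275844 * 100 = 2.75844% ≈ 2.76%

2.76%


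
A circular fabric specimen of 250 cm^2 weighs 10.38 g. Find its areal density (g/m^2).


Formula: GSM = mass_g / area_m2
Step 1: Convert area: 250 cm^2 = 250 / 10000 = 0.025 m^2
Step 2: GSM = 10.38 g / 0.025 m^2 = 415.2 g/m^2

415.2 g/m^2


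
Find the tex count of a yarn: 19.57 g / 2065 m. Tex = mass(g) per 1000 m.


Formula: Tex = (mass_g / length_m) * 1000
Substituting: Tex = (19.57 / 2065) * 1000
Intermediate: 19.57 / 2065 = 0.009477 g/m
Tex = 0.009477 * 1000 = 9.48 tex

9.48 tex


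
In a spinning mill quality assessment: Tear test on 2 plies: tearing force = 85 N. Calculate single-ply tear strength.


Formula: Per-ply strength = Total force / Number of plies
Per-ply = 85 N / 2
Per-ply = 42.5 N

42.5 N


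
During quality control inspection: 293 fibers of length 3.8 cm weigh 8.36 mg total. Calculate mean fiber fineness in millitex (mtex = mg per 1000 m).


Formula: fineness (mtex) = mass (mg) / total length (km) = (mass_mg / total_length_m) * 1000
Step 1: Convert fiber length: 3.8 cm = 0.038 m
Step 2: Total fiber length = 293 * 0.038 = 11.134 m
Step 3: Linear density = 8.36 mg / 11.134 m = 0.7509 mg/m
Step 4: fineness = 0.7509 * 1000 = 750.9 mtex

750.9 mtex


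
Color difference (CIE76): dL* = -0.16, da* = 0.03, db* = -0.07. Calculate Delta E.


Formula: Delta E = sqrt(dL*^2 + da*^2 + db*^2)
Step 1: dL*^2 = (-0.16)^2 = 0.0256
Step 2: da*^2 = 0.03^2 = 0.0009
Step 3: db*^2 = (-0.07)^2 = 0.0049
Step 4: Sum = 0.0256 + 0.0009 + 0.0049 = 0.0314
Step 5: Delta E = sqrt(0.0314) = 0.18

0.18 Delta E


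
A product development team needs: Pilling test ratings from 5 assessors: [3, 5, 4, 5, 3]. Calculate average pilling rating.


Formula: Mean = sum / count
Sum = 3 + 5 + 4 + 5 + 3 = 20
Mean = 20 / 5 = 4.0

4.0


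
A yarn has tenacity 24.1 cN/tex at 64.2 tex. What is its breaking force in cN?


Formula: Breaking force = Tenacity * Linear density
F = 24.1 cN/tex * 64.2 tex
F = 1547.22 cN

1547.22 cN


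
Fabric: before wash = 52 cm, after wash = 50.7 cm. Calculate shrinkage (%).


Formula: Shrinkage% = ((L_before - L_after) / L_before) * 100
Step 1: Shrinkage = 52 - 50.7 = 1.3 cm
Step 2: Shrinkage% = (1.3 / 52) * 100
Step 3: Shrinkage% = 0.025 * 100 = 2.5%

2.5%


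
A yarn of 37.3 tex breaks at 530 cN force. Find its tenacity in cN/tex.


Formula: Tenacity = Breaking force / Linear density
Tenacity = 530 cN / 37.3 tex
Tenacity = 14.21 cN/tex

14.21 cN/tex


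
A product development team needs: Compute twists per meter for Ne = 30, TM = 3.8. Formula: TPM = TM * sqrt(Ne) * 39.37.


Formula: TPM = TM * sqrt(Ne) * 39.37
Step 1: sqrt(Ne) = sqrt(30) = 5.4772
Step 2: TM * sqrt(Ne) = 3.8 * 5.4772 = 20.8134
Step 3: TPM = 20.8134 * 39.37 = 819 twists/m

819 twists/m


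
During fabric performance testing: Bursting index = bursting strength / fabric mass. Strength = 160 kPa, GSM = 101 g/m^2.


Formula: Bursting Index = Bursting Strength / Fabric GSM
BI = 160 kPa / 101 g/m^2
BI = 1.584 kPa/(g/m^2)

1.584 kPa/(g/m^2)


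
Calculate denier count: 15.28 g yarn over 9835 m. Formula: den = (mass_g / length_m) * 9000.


Formula: den = (mass_g / length_m) * 9000
Substituting: den = (15.28 / 9835) * 9000
Intermediate: 15.28 / 9835 = 0.00155363 g/m
den = 0.00155363 * 9000 = 14.0 denier

14.0 denier


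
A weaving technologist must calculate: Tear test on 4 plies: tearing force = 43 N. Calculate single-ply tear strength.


Formula: Per-ply strength = Total force / Number of plies
Per-ply = 43 N / 4
Per-ply = 10.75 N

10.75 N


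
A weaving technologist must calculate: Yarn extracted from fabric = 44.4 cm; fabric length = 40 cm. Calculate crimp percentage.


Formula: Crimp% = ((L_yarn - L_fabric) / L_fabric) * 100
Step 1: Extension = 44.4 - 40 = 4.4 cm
Step 2: Crimp% = (4.4 / 40) * 100
Step 3: Crimp% = 0.11 * 100 = 11.0%

11.0%


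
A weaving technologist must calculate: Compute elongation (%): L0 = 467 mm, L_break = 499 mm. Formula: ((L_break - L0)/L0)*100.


Formula: Elongation (%) = ((L_break - L0) / L0) * 100
Step 1: Extension = 499 - 467 = 32 mm
Step 2: Elongation = (32 / 467) * 100
Step 3: Elongation = 0.068522 * 100 = 6.8522% ≈ 6.9%

6.9%


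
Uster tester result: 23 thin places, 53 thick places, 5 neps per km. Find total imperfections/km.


Formula: Total = thin places + thick places + neps
Total = 23 + 53 + 5
Total = 81 imperfections/km

81 imperfections/km


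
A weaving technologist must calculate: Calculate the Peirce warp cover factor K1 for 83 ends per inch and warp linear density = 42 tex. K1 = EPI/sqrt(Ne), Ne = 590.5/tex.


Formula: K1 = EPI / sqrt(Ne), with Ne = 590.5 / tex_warp
Step 1: Ne = 590.5 / 42 = 14.06
Step 2: sqrt(Ne) = sqrt(14.06) = 3.7497
Step 3: K1 = 83 / 3.7497 = 22.1

22.1


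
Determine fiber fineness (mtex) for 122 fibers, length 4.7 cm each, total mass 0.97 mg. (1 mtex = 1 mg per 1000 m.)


Formula: fineness (mtex) = mass (mg) / total length (km) = (mass_mg / total_length_m) * 1000
Step 1: Convert fiber length: 4.7 cm = 0.047 m
Step 2: Total fiber length = 122 * 0.047 = 5.734 m
Step 3: Linear density = 0.97 mg / 5.734 m = 0.1692 mg/m
Step 4: fineness = 0.1692 * 1000 = 169.2 mtex

169.2 mtex


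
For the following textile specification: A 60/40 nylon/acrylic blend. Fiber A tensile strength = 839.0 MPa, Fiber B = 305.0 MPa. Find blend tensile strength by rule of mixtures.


Formula: Blend property = (fraction_A * property_A) + (fraction_B * property_B)
Step 1: Contribution A = 60/100 * 839.0 MPa = 503.4 MPa
Step 2: Contribution B = 40/100 * 305.0 MPa = 122.0 MPa
Step 3: Blend tensile strength = 503.4 + 122.0 = 625.4 MPa

625.4 MPa


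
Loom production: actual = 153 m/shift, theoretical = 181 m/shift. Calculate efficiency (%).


Formula: Efficiency% = (Actual output / Theoretical output) * 100
Efficiency% = (153 / 181) * 100
Efficiency% = 0.845304 * 100 = 84.5304% ≈ 84.5%

84.5%


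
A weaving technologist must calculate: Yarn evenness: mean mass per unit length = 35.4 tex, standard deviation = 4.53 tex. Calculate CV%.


Formula: CV% = (standard deviation / mean) * 100
Step 1: Ratio = 4.53 / 35.4 = 0.127966
Step 2: CV% = 0.127966 * 100 = 12.7966% ≈ 12.8%

12.8%


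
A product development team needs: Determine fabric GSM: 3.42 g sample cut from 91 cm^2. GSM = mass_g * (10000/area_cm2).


Formula: GSM = mass_g / area_m2
Step 1: Convert area: 91 cm^2 = 91 / 10000 = 0.0091 m^2
Step 2: GSM = 3.42 g / 0.0091 m^2 = 375.8 g/m^2

375.8 g/m^2


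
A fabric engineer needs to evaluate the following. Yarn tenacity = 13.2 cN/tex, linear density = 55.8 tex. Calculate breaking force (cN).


Formula: Breaking force = Tenacity * Linear density
F = 13.2 cN/tex * 55.8 tex
F = 736.56 cN

736.56 cN


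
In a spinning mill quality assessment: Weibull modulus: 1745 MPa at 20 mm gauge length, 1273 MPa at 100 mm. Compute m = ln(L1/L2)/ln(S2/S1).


Formula: m = ln(L1/L2) / ln(S2/S1)
Step 1: ln(L1/L2) = ln(20/100) = -1.60944
Step 2: S2/S1 = 1273/1745 = 0.72951
Step 3: ln(S2/S1) = ln(0.72951) = -0.31538
Step 4: m = -1.60944 / -0.31538 = 5.10

5.10 (Weibull m)


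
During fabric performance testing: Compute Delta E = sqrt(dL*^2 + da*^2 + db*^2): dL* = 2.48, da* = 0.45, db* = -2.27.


Formula: Delta E = sqrt(dL*^2 + da*^2 + db*^2)
Step 1: dL*^2 = 2.48^2 = 6.1504
Step 2: da*^2 = 0.45^2 = 0.2025
Step 3: db*^2 = (-2.27)^2 = 5.1529
Step 4: Sum = 6.1504 + 0.2025 + 5.1529 = 11.5058
Step 5: Delta E = sqrt(11.5058) = 3.39

3.39 Delta E


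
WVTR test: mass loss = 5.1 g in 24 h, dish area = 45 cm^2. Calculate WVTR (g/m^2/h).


Formula: WVTR = mass_loss / (area * time)
Step 1: Convert area: 45 cm^2 = 0.0045 m^2
Step 2: WVTR = 5.1 g / (0.0045 m^2 * 24 h)
Step 3: WVTR = 5.1 / 0.108 = 47.2 g/m^2/h

47.2 g/m^2/h


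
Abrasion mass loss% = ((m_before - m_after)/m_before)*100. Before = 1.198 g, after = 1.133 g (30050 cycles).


Formula: Mass loss% = ((m_before - m_after) / m_before) * 100
Step 1: Mass loss = 1.198 - 1.133 = 0.065 g
Step 2: Ratio = 0.065 / 1.198 = 0.0542571
Step 3: Mass loss% = 0.0542571 * 100 = 5.42571% ≈ 5.43%

5.43%


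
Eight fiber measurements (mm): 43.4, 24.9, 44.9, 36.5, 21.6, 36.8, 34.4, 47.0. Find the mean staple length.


Formula: Mean = sum of lengths / count
Sum = 43.4 + 24.9 + 44.9 + 36.5 + 21.6 + 36.8 + 34.4 + 47.0
Sum = 289.5 mm
Mean = 289.5 / 8 = 36.19 mm

36.19 mm


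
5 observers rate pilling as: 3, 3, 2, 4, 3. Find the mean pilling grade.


Formula: Mean = sum / count
Sum = 3 + 3 + 2 + 4 + 3 = 15
Mean = 15 / 5 = 3.0

3.0


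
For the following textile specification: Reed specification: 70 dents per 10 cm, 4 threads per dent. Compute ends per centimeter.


Formula: EPC = (dents per 10 cm * ends per dent) / 10
Step 1: Total ends per 10 cm = 70 * 4 = 280
Step 2: EPC = 280 / 10 = 28.0 ends/cm

28.0 ends/cm


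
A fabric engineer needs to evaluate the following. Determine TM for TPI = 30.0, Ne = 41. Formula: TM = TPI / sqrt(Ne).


Formula: TM = TPI / sqrt(Ne)
Step 1: sqrt(Ne) = sqrt(41) = 6.4031
Step 2: TM = 30.0 / 6.4031 = 4.69

4.69 TM


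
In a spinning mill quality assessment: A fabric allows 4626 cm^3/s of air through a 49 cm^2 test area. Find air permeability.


Formula: Air Permeability = Airflow / Test Area
AP = 4626 cm^3/s / 49 cm^2
AP = 94.4 cm^3/s/cm^2

94.4 cm^3/s/cm^2


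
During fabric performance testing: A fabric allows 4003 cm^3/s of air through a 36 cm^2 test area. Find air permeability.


Formula: Air Permeability = Airflow / Test Area
AP = 4003 cm^3/s / 36 cm^2
AP = 111.2 cm^3/s/cm^2

111.2 cm^3/s/cm^2


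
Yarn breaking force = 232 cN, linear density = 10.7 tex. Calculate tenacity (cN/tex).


Formula: Tenacity = Breaking force / Linear density
Tenacity = 232 cN / 10.7 tex
Tenacity = 21.68 cN/tex

21.68 cN/tex


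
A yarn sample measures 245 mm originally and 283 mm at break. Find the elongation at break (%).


Formula: Elongation (%) = ((L_break - L0) / L0) * 100
Step 1: Extension = 283 - 245 = 38 mm
Step 2: Elongation = (38 / 245) * 100
Step 3: Elongation = 0.155102 * 100 = 15.5102% ≈ 15.5%

15.5%


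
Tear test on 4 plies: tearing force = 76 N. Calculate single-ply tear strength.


Formula: Per-ply strength = Total force / Number of plies
Per-ply = 76 N / 4
Per-ply = 19 N

19 N


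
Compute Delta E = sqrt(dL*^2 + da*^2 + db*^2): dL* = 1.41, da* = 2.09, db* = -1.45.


Formula: Delta E = sqrt(dL*^2 + da*^2 + db*^2)
Step 1: dL*^2 = 1.41^2 = 1.9881
Step 2: da*^2 = 2.09^2 = 4.3681
Step 3: db*^2 = (-1.45)^2 = 2.1025
Step 4: Sum = 1.9881 + 4.3681 + 2.1025 = 8.4587
Step 5: Delta E = sqrt(8.4587) = 2.91

2.91 Delta E


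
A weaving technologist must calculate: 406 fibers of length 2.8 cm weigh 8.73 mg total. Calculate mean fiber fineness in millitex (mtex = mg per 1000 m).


Formula: fineness (mtex) = mass (mg) / total length (km) = (mass_mg / total_length_m) * 1000
Step 1: Convert fiber length: 2.8 cm = 0.028 m
Step 2: Total fiber length = 406 * 0.028 = 11.368 m
Step 3: Linear density = 8.73 mg / 11.368 m = 0.7679 mg/m
Step 4: fineness = 0.7679 * 1000 = 767.9 mtex

767.9 mtex


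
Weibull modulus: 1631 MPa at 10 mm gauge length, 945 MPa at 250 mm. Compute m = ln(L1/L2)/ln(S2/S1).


Formula: m = ln(L1/L2) / ln(S2/S1)
Step 1: ln(L1/L2) = ln(10/250) = -3.21888
Step 2: S2/S1 = 945/1631 = 0.5794
Step 3: ln(S2/S1) = ln(0.5794) = -0.54576
Step 4: m = -3.21888 / -0.54576 = 5.90

5.90 (Weibull m)


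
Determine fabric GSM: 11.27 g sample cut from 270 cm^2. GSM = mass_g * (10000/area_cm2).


Formula: GSM = mass_g / area_m2
Step 1: Convert area: 270 cm^2 = 270 / 10000 = 0.027 m^2
Step 2: GSM = 11.27 g / 0.027 m^2 = 417.4 g/m^2

417.4 g/m^2


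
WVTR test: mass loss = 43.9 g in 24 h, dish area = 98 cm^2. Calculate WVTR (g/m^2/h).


Formula: WVTR = mass_loss / (area * time)
Step 1: Convert area: 98 cm^2 = 0.0098 m^2
Step 2: WVTR = 43.9 g / (0.0098 m^2 * 24 h)
Step 3: WVTR = 43.9 / 0.2352 = 186.6 g/m^2/h

186.6 g/m^2/h


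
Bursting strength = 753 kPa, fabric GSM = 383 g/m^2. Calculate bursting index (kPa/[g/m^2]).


Formula: Bursting Index = Bursting Strength / Fabric GSM
BI = 753 kPa / 383 g/m^2
BI = 1.966 kPa/(g/m^2)

1.966 kPa/(g/m^2)


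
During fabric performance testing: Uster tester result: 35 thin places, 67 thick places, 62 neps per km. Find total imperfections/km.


Formula: Total = thin places + thick places + neps
Total = 35 + 67 + 62
Total = 164 imperfections/km

164 imperfections/km


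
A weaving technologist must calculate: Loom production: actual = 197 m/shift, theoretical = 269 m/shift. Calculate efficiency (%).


Formula: Efficiency% = (Actual output / Theoretical output) * 100
Efficiency% = (197 / 269) * 100
Efficiency% = 0.732342 * 100 = 73.2342% ≈ 73.2%

73.2%


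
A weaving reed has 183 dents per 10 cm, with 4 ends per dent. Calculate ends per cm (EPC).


Formula: EPC = (dents per 10 cm * ends per dent) / 10
Step 1: Total ends per 10 cm = 183 * 4 = 732
Step 2: EPC = 732 / 10 = 73.2 ends/cm

73.2 ends/cm


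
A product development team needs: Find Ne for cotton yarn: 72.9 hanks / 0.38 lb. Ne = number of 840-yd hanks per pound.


Formula: Ne = hanks / mass_lb
Substituting: Ne = 72.9 / 0.38
Ne = 191.8

191.8 Ne


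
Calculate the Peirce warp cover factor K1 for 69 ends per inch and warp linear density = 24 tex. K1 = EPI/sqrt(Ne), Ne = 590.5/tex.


Formula: K1 = EPI / sqrt(Ne), with Ne = 590.5 / tex_warp
Step 1: Ne = 590.5 / 24 = 24.604
Step 2: sqrt(Ne) = sqrt(24.604) = 4.9602
Step 3: K1 = 69 / 4.9602 = 13.9

13.9
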